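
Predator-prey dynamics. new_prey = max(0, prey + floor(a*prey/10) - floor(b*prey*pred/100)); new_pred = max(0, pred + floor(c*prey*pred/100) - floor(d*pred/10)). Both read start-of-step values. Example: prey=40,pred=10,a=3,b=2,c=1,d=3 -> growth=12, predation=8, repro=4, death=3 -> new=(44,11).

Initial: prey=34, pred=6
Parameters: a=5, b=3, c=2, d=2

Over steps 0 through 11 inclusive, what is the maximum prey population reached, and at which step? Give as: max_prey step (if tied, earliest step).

Step 1: prey: 34+17-6=45; pred: 6+4-1=9
Step 2: prey: 45+22-12=55; pred: 9+8-1=16
Step 3: prey: 55+27-26=56; pred: 16+17-3=30
Step 4: prey: 56+28-50=34; pred: 30+33-6=57
Step 5: prey: 34+17-58=0; pred: 57+38-11=84
Step 6: prey: 0+0-0=0; pred: 84+0-16=68
Step 7: prey: 0+0-0=0; pred: 68+0-13=55
Step 8: prey: 0+0-0=0; pred: 55+0-11=44
Step 9: prey: 0+0-0=0; pred: 44+0-8=36
Step 10: prey: 0+0-0=0; pred: 36+0-7=29
Step 11: prey: 0+0-0=0; pred: 29+0-5=24
Max prey = 56 at step 3

Answer: 56 3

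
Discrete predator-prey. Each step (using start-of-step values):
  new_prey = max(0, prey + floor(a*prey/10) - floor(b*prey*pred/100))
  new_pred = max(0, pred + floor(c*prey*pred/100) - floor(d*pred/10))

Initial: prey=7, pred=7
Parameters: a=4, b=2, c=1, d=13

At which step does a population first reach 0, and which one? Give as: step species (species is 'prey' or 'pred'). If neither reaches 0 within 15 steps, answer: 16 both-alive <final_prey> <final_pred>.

Step 1: prey: 7+2-0=9; pred: 7+0-9=0
First extinction: pred at step 1

Answer: 1 pred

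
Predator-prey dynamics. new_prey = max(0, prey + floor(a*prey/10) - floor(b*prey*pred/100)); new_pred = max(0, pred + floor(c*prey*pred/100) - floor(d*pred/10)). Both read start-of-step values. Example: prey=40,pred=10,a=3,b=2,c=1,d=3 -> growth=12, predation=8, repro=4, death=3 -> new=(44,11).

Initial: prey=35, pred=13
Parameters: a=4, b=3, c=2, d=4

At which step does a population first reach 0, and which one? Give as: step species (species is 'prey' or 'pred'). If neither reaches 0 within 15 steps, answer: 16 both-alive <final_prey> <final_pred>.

Step 1: prey: 35+14-13=36; pred: 13+9-5=17
Step 2: prey: 36+14-18=32; pred: 17+12-6=23
Step 3: prey: 32+12-22=22; pred: 23+14-9=28
Step 4: prey: 22+8-18=12; pred: 28+12-11=29
Step 5: prey: 12+4-10=6; pred: 29+6-11=24
Step 6: prey: 6+2-4=4; pred: 24+2-9=17
Step 7: prey: 4+1-2=3; pred: 17+1-6=12
Step 8: prey: 3+1-1=3; pred: 12+0-4=8
Step 9: prey: 3+1-0=4; pred: 8+0-3=5
Step 10: prey: 4+1-0=5; pred: 5+0-2=3
Step 11: prey: 5+2-0=7; pred: 3+0-1=2
Step 12: prey: 7+2-0=9; pred: 2+0-0=2
Step 13: prey: 9+3-0=12; pred: 2+0-0=2
Step 14: prey: 12+4-0=16; pred: 2+0-0=2
Step 15: prey: 16+6-0=22; pred: 2+0-0=2
No extinction within 15 steps

Answer: 16 both-alive 22 2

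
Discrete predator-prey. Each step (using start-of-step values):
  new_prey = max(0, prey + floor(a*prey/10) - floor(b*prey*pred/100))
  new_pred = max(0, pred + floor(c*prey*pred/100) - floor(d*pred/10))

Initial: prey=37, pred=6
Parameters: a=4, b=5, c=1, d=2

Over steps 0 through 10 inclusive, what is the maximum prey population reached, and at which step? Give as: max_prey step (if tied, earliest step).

Answer: 42 2

Derivation:
Step 1: prey: 37+14-11=40; pred: 6+2-1=7
Step 2: prey: 40+16-14=42; pred: 7+2-1=8
Step 3: prey: 42+16-16=42; pred: 8+3-1=10
Step 4: prey: 42+16-21=37; pred: 10+4-2=12
Step 5: prey: 37+14-22=29; pred: 12+4-2=14
Step 6: prey: 29+11-20=20; pred: 14+4-2=16
Step 7: prey: 20+8-16=12; pred: 16+3-3=16
Step 8: prey: 12+4-9=7; pred: 16+1-3=14
Step 9: prey: 7+2-4=5; pred: 14+0-2=12
Step 10: prey: 5+2-3=4; pred: 12+0-2=10
Max prey = 42 at step 2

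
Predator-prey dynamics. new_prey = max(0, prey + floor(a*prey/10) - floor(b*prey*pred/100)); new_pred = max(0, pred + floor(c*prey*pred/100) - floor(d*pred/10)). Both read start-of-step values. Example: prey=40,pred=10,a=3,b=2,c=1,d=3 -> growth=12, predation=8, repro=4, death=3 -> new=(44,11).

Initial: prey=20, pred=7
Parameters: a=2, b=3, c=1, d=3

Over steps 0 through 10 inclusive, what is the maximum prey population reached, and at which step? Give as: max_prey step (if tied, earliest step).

Answer: 23 4

Derivation:
Step 1: prey: 20+4-4=20; pred: 7+1-2=6
Step 2: prey: 20+4-3=21; pred: 6+1-1=6
Step 3: prey: 21+4-3=22; pred: 6+1-1=6
Step 4: prey: 22+4-3=23; pred: 6+1-1=6
Step 5: prey: 23+4-4=23; pred: 6+1-1=6
Step 6: prey: 23+4-4=23; pred: 6+1-1=6
Step 7: prey: 23+4-4=23; pred: 6+1-1=6
Step 8: prey: 23+4-4=23; pred: 6+1-1=6
Step 9: prey: 23+4-4=23; pred: 6+1-1=6
Step 10: prey: 23+4-4=23; pred: 6+1-1=6
Max prey = 23 at step 4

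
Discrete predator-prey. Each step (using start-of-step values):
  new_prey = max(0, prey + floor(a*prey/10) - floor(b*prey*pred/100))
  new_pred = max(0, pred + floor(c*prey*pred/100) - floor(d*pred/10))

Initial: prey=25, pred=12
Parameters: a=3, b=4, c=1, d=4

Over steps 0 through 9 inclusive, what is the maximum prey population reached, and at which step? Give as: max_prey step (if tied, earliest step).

Answer: 37 9

Derivation:
Step 1: prey: 25+7-12=20; pred: 12+3-4=11
Step 2: prey: 20+6-8=18; pred: 11+2-4=9
Step 3: prey: 18+5-6=17; pred: 9+1-3=7
Step 4: prey: 17+5-4=18; pred: 7+1-2=6
Step 5: prey: 18+5-4=19; pred: 6+1-2=5
Step 6: prey: 19+5-3=21; pred: 5+0-2=3
Step 7: prey: 21+6-2=25; pred: 3+0-1=2
Step 8: prey: 25+7-2=30; pred: 2+0-0=2
Step 9: prey: 30+9-2=37; pred: 2+0-0=2
Max prey = 37 at step 9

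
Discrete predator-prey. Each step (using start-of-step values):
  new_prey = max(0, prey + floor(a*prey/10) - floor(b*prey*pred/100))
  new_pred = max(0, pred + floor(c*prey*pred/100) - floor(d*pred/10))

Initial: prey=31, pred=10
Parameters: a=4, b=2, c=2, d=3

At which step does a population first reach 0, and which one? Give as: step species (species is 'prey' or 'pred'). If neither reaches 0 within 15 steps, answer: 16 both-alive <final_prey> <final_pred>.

Step 1: prey: 31+12-6=37; pred: 10+6-3=13
Step 2: prey: 37+14-9=42; pred: 13+9-3=19
Step 3: prey: 42+16-15=43; pred: 19+15-5=29
Step 4: prey: 43+17-24=36; pred: 29+24-8=45
Step 5: prey: 36+14-32=18; pred: 45+32-13=64
Step 6: prey: 18+7-23=2; pred: 64+23-19=68
Step 7: prey: 2+0-2=0; pred: 68+2-20=50
First extinction: prey at step 7

Answer: 7 prey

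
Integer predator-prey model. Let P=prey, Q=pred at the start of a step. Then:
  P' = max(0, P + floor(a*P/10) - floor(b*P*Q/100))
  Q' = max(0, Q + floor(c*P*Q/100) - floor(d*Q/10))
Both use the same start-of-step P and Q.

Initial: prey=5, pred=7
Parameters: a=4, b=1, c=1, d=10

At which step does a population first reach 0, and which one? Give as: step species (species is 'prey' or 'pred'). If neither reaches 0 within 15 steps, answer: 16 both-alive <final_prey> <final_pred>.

Answer: 1 pred

Derivation:
Step 1: prey: 5+2-0=7; pred: 7+0-7=0
First extinction: pred at step 1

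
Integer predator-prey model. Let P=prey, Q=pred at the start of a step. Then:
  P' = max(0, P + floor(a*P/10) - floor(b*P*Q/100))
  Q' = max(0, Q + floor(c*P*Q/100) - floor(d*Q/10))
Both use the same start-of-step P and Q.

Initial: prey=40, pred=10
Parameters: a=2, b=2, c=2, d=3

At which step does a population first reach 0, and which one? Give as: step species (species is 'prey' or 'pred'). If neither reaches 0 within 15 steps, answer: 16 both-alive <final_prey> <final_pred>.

Step 1: prey: 40+8-8=40; pred: 10+8-3=15
Step 2: prey: 40+8-12=36; pred: 15+12-4=23
Step 3: prey: 36+7-16=27; pred: 23+16-6=33
Step 4: prey: 27+5-17=15; pred: 33+17-9=41
Step 5: prey: 15+3-12=6; pred: 41+12-12=41
Step 6: prey: 6+1-4=3; pred: 41+4-12=33
Step 7: prey: 3+0-1=2; pred: 33+1-9=25
Step 8: prey: 2+0-1=1; pred: 25+1-7=19
Step 9: prey: 1+0-0=1; pred: 19+0-5=14
Step 10: prey: 1+0-0=1; pred: 14+0-4=10
Step 11: prey: 1+0-0=1; pred: 10+0-3=7
Step 12: prey: 1+0-0=1; pred: 7+0-2=5
Step 13: prey: 1+0-0=1; pred: 5+0-1=4
Step 14: prey: 1+0-0=1; pred: 4+0-1=3
Step 15: prey: 1+0-0=1; pred: 3+0-0=3
No extinction within 15 steps

Answer: 16 both-alive 1 3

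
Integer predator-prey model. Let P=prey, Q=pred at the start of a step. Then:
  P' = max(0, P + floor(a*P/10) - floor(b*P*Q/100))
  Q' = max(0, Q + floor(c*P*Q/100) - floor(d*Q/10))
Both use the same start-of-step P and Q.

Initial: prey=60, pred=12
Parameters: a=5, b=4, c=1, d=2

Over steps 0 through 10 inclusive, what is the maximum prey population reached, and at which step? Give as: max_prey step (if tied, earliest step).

Answer: 62 1

Derivation:
Step 1: prey: 60+30-28=62; pred: 12+7-2=17
Step 2: prey: 62+31-42=51; pred: 17+10-3=24
Step 3: prey: 51+25-48=28; pred: 24+12-4=32
Step 4: prey: 28+14-35=7; pred: 32+8-6=34
Step 5: prey: 7+3-9=1; pred: 34+2-6=30
Step 6: prey: 1+0-1=0; pred: 30+0-6=24
Step 7: prey: 0+0-0=0; pred: 24+0-4=20
Step 8: prey: 0+0-0=0; pred: 20+0-4=16
Step 9: prey: 0+0-0=0; pred: 16+0-3=13
Step 10: prey: 0+0-0=0; pred: 13+0-2=11
Max prey = 62 at step 1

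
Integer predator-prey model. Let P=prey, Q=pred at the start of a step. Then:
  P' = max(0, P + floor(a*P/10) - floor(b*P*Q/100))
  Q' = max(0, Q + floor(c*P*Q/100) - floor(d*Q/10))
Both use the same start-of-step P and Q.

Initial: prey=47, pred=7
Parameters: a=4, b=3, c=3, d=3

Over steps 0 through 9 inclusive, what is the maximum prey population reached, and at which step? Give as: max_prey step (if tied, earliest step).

Answer: 56 1

Derivation:
Step 1: prey: 47+18-9=56; pred: 7+9-2=14
Step 2: prey: 56+22-23=55; pred: 14+23-4=33
Step 3: prey: 55+22-54=23; pred: 33+54-9=78
Step 4: prey: 23+9-53=0; pred: 78+53-23=108
Step 5: prey: 0+0-0=0; pred: 108+0-32=76
Step 6: prey: 0+0-0=0; pred: 76+0-22=54
Step 7: prey: 0+0-0=0; pred: 54+0-16=38
Step 8: prey: 0+0-0=0; pred: 38+0-11=27
Step 9: prey: 0+0-0=0; pred: 27+0-8=19
Max prey = 56 at step 1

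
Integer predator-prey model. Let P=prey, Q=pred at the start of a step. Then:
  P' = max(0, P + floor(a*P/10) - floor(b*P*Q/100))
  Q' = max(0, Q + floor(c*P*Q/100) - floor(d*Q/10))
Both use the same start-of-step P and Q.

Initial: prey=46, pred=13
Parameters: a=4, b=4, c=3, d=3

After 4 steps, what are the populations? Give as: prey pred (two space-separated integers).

Answer: 0 40

Derivation:
Step 1: prey: 46+18-23=41; pred: 13+17-3=27
Step 2: prey: 41+16-44=13; pred: 27+33-8=52
Step 3: prey: 13+5-27=0; pred: 52+20-15=57
Step 4: prey: 0+0-0=0; pred: 57+0-17=40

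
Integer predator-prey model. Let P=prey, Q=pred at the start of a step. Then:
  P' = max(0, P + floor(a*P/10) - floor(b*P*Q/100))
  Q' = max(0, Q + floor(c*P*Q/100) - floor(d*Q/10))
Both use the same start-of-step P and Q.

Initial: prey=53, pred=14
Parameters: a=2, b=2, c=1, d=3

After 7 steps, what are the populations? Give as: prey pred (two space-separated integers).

Answer: 13 17

Derivation:
Step 1: prey: 53+10-14=49; pred: 14+7-4=17
Step 2: prey: 49+9-16=42; pred: 17+8-5=20
Step 3: prey: 42+8-16=34; pred: 20+8-6=22
Step 4: prey: 34+6-14=26; pred: 22+7-6=23
Step 5: prey: 26+5-11=20; pred: 23+5-6=22
Step 6: prey: 20+4-8=16; pred: 22+4-6=20
Step 7: prey: 16+3-6=13; pred: 20+3-6=17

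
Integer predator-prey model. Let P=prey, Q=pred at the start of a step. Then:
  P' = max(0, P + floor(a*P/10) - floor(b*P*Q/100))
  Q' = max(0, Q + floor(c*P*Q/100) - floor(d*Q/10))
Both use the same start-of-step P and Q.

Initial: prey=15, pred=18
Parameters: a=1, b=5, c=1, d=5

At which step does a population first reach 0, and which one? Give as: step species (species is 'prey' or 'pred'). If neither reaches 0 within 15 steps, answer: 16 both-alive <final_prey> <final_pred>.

Answer: 16 both-alive 2 1

Derivation:
Step 1: prey: 15+1-13=3; pred: 18+2-9=11
Step 2: prey: 3+0-1=2; pred: 11+0-5=6
Step 3: prey: 2+0-0=2; pred: 6+0-3=3
Step 4: prey: 2+0-0=2; pred: 3+0-1=2
Step 5: prey: 2+0-0=2; pred: 2+0-1=1
Step 6: prey: 2+0-0=2; pred: 1+0-0=1
Steps 7-15: state stable at prey=2, pred=1 (no change)
No extinction within 15 steps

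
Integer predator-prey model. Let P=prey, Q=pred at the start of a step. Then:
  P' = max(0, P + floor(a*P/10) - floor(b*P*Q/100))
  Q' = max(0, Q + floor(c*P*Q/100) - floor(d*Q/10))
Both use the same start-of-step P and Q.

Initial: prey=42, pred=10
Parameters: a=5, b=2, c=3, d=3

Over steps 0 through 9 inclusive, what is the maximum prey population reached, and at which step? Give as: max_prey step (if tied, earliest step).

Answer: 62 2

Derivation:
Step 1: prey: 42+21-8=55; pred: 10+12-3=19
Step 2: prey: 55+27-20=62; pred: 19+31-5=45
Step 3: prey: 62+31-55=38; pred: 45+83-13=115
Step 4: prey: 38+19-87=0; pred: 115+131-34=212
Step 5: prey: 0+0-0=0; pred: 212+0-63=149
Step 6: prey: 0+0-0=0; pred: 149+0-44=105
Step 7: prey: 0+0-0=0; pred: 105+0-31=74
Step 8: prey: 0+0-0=0; pred: 74+0-22=52
Step 9: prey: 0+0-0=0; pred: 52+0-15=37
Max prey = 62 at step 2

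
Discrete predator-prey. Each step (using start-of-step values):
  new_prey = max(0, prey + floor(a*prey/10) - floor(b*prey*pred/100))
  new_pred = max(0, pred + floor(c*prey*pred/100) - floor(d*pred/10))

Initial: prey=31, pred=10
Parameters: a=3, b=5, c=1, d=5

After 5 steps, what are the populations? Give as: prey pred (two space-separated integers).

Answer: 29 1

Derivation:
Step 1: prey: 31+9-15=25; pred: 10+3-5=8
Step 2: prey: 25+7-10=22; pred: 8+2-4=6
Step 3: prey: 22+6-6=22; pred: 6+1-3=4
Step 4: prey: 22+6-4=24; pred: 4+0-2=2
Step 5: prey: 24+7-2=29; pred: 2+0-1=1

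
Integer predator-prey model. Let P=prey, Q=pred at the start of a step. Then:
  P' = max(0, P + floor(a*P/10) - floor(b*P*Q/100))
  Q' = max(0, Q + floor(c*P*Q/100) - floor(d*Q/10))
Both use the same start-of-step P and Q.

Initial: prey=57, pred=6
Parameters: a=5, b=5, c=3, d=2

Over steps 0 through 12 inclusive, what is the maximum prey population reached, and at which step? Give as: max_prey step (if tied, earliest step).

Step 1: prey: 57+28-17=68; pred: 6+10-1=15
Step 2: prey: 68+34-51=51; pred: 15+30-3=42
Step 3: prey: 51+25-107=0; pred: 42+64-8=98
Step 4: prey: 0+0-0=0; pred: 98+0-19=79
Step 5: prey: 0+0-0=0; pred: 79+0-15=64
Step 6: prey: 0+0-0=0; pred: 64+0-12=52
Step 7: prey: 0+0-0=0; pred: 52+0-10=42
Step 8: prey: 0+0-0=0; pred: 42+0-8=34
Step 9: prey: 0+0-0=0; pred: 34+0-6=28
Step 10: prey: 0+0-0=0; pred: 28+0-5=23
Step 11: prey: 0+0-0=0; pred: 23+0-4=19
Step 12: prey: 0+0-0=0; pred: 19+0-3=16
Max prey = 68 at step 1

Answer: 68 1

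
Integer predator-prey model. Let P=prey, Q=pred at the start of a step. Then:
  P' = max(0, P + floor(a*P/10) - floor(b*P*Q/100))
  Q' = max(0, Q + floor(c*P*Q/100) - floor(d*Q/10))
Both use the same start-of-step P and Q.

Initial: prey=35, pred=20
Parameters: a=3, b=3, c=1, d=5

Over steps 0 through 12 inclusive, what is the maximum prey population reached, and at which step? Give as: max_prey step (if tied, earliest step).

Step 1: prey: 35+10-21=24; pred: 20+7-10=17
Step 2: prey: 24+7-12=19; pred: 17+4-8=13
Step 3: prey: 19+5-7=17; pred: 13+2-6=9
Step 4: prey: 17+5-4=18; pred: 9+1-4=6
Step 5: prey: 18+5-3=20; pred: 6+1-3=4
Step 6: prey: 20+6-2=24; pred: 4+0-2=2
Step 7: prey: 24+7-1=30; pred: 2+0-1=1
Step 8: prey: 30+9-0=39; pred: 1+0-0=1
Step 9: prey: 39+11-1=49; pred: 1+0-0=1
Step 10: prey: 49+14-1=62; pred: 1+0-0=1
Step 11: prey: 62+18-1=79; pred: 1+0-0=1
Step 12: prey: 79+23-2=100; pred: 1+0-0=1
Max prey = 100 at step 12

Answer: 100 12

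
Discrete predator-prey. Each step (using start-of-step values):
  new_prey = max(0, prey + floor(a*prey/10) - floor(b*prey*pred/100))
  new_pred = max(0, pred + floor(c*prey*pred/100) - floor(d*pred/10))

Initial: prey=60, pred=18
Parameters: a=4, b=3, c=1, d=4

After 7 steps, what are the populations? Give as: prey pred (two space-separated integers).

Step 1: prey: 60+24-32=52; pred: 18+10-7=21
Step 2: prey: 52+20-32=40; pred: 21+10-8=23
Step 3: prey: 40+16-27=29; pred: 23+9-9=23
Step 4: prey: 29+11-20=20; pred: 23+6-9=20
Step 5: prey: 20+8-12=16; pred: 20+4-8=16
Step 6: prey: 16+6-7=15; pred: 16+2-6=12
Step 7: prey: 15+6-5=16; pred: 12+1-4=9

Answer: 16 9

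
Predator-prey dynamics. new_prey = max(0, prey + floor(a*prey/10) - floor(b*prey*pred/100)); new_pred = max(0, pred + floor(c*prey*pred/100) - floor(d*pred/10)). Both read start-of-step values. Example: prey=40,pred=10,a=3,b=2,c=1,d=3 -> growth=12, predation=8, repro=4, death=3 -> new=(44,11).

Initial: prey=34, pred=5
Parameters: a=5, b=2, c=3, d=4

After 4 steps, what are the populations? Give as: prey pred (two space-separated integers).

Answer: 52 119

Derivation:
Step 1: prey: 34+17-3=48; pred: 5+5-2=8
Step 2: prey: 48+24-7=65; pred: 8+11-3=16
Step 3: prey: 65+32-20=77; pred: 16+31-6=41
Step 4: prey: 77+38-63=52; pred: 41+94-16=119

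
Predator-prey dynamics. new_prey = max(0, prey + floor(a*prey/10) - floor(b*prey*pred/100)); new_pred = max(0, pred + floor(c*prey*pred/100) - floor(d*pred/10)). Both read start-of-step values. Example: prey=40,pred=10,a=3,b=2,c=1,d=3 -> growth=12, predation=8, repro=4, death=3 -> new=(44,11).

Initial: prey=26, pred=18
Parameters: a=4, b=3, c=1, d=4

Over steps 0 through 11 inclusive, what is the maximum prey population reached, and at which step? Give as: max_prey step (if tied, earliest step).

Answer: 104 11

Derivation:
Step 1: prey: 26+10-14=22; pred: 18+4-7=15
Step 2: prey: 22+8-9=21; pred: 15+3-6=12
Step 3: prey: 21+8-7=22; pred: 12+2-4=10
Step 4: prey: 22+8-6=24; pred: 10+2-4=8
Step 5: prey: 24+9-5=28; pred: 8+1-3=6
Step 6: prey: 28+11-5=34; pred: 6+1-2=5
Step 7: prey: 34+13-5=42; pred: 5+1-2=4
Step 8: prey: 42+16-5=53; pred: 4+1-1=4
Step 9: prey: 53+21-6=68; pred: 4+2-1=5
Step 10: prey: 68+27-10=85; pred: 5+3-2=6
Step 11: prey: 85+34-15=104; pred: 6+5-2=9
Max prey = 104 at step 11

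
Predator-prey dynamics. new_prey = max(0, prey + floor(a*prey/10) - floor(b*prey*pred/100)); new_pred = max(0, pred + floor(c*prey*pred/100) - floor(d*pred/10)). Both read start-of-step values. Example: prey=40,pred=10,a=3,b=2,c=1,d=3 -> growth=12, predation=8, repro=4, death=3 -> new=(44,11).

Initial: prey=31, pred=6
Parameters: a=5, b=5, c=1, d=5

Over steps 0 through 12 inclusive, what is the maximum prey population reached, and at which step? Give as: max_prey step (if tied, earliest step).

Step 1: prey: 31+15-9=37; pred: 6+1-3=4
Step 2: prey: 37+18-7=48; pred: 4+1-2=3
Step 3: prey: 48+24-7=65; pred: 3+1-1=3
Step 4: prey: 65+32-9=88; pred: 3+1-1=3
Step 5: prey: 88+44-13=119; pred: 3+2-1=4
Step 6: prey: 119+59-23=155; pred: 4+4-2=6
Step 7: prey: 155+77-46=186; pred: 6+9-3=12
Step 8: prey: 186+93-111=168; pred: 12+22-6=28
Step 9: prey: 168+84-235=17; pred: 28+47-14=61
Step 10: prey: 17+8-51=0; pred: 61+10-30=41
Step 11: prey: 0+0-0=0; pred: 41+0-20=21
Step 12: prey: 0+0-0=0; pred: 21+0-10=11
Max prey = 186 at step 7

Answer: 186 7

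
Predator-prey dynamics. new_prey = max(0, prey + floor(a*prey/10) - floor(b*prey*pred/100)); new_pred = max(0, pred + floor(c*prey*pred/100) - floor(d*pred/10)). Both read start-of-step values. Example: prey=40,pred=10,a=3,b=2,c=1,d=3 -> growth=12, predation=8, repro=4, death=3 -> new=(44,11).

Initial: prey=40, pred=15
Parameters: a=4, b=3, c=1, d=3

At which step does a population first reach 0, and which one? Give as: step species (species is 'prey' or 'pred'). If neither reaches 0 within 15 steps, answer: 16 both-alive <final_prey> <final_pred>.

Answer: 16 both-alive 47 7

Derivation:
Step 1: prey: 40+16-18=38; pred: 15+6-4=17
Step 2: prey: 38+15-19=34; pred: 17+6-5=18
Step 3: prey: 34+13-18=29; pred: 18+6-5=19
Step 4: prey: 29+11-16=24; pred: 19+5-5=19
Step 5: prey: 24+9-13=20; pred: 19+4-5=18
Step 6: prey: 20+8-10=18; pred: 18+3-5=16
Step 7: prey: 18+7-8=17; pred: 16+2-4=14
Step 8: prey: 17+6-7=16; pred: 14+2-4=12
Step 9: prey: 16+6-5=17; pred: 12+1-3=10
Step 10: prey: 17+6-5=18; pred: 10+1-3=8
Step 11: prey: 18+7-4=21; pred: 8+1-2=7
Step 12: prey: 21+8-4=25; pred: 7+1-2=6
Step 13: prey: 25+10-4=31; pred: 6+1-1=6
Step 14: prey: 31+12-5=38; pred: 6+1-1=6
Step 15: prey: 38+15-6=47; pred: 6+2-1=7
No extinction within 15 steps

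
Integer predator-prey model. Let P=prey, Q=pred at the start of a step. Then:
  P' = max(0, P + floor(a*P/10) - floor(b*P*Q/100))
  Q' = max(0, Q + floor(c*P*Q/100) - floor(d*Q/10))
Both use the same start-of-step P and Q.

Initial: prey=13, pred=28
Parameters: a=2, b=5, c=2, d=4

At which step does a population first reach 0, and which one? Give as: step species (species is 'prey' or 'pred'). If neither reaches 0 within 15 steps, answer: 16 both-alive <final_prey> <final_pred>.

Answer: 1 prey

Derivation:
Step 1: prey: 13+2-18=0; pred: 28+7-11=24
First extinction: prey at step 1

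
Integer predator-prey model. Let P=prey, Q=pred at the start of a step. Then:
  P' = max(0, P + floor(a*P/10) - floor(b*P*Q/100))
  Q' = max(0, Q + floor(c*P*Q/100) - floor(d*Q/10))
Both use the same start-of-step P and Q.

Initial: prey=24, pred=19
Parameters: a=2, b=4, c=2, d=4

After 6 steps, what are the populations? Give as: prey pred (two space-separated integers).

Answer: 2 3

Derivation:
Step 1: prey: 24+4-18=10; pred: 19+9-7=21
Step 2: prey: 10+2-8=4; pred: 21+4-8=17
Step 3: prey: 4+0-2=2; pred: 17+1-6=12
Step 4: prey: 2+0-0=2; pred: 12+0-4=8
Step 5: prey: 2+0-0=2; pred: 8+0-3=5
Step 6: prey: 2+0-0=2; pred: 5+0-2=3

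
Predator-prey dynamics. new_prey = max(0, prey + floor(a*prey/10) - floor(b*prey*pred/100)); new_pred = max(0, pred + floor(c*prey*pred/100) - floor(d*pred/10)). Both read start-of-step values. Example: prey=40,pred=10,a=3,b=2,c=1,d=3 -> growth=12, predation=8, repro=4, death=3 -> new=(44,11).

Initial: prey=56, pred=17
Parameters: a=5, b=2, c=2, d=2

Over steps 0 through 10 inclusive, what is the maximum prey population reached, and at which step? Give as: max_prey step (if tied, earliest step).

Answer: 65 1

Derivation:
Step 1: prey: 56+28-19=65; pred: 17+19-3=33
Step 2: prey: 65+32-42=55; pred: 33+42-6=69
Step 3: prey: 55+27-75=7; pred: 69+75-13=131
Step 4: prey: 7+3-18=0; pred: 131+18-26=123
Step 5: prey: 0+0-0=0; pred: 123+0-24=99
Step 6: prey: 0+0-0=0; pred: 99+0-19=80
Step 7: prey: 0+0-0=0; pred: 80+0-16=64
Step 8: prey: 0+0-0=0; pred: 64+0-12=52
Step 9: prey: 0+0-0=0; pred: 52+0-10=42
Step 10: prey: 0+0-0=0; pred: 42+0-8=34
Max prey = 65 at step 1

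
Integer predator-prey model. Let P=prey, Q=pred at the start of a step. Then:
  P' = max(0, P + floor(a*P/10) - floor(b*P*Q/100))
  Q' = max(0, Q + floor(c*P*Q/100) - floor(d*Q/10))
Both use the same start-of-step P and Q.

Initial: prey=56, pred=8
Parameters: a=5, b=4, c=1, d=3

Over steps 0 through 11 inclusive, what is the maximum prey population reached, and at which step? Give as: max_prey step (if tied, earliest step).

Answer: 74 2

Derivation:
Step 1: prey: 56+28-17=67; pred: 8+4-2=10
Step 2: prey: 67+33-26=74; pred: 10+6-3=13
Step 3: prey: 74+37-38=73; pred: 13+9-3=19
Step 4: prey: 73+36-55=54; pred: 19+13-5=27
Step 5: prey: 54+27-58=23; pred: 27+14-8=33
Step 6: prey: 23+11-30=4; pred: 33+7-9=31
Step 7: prey: 4+2-4=2; pred: 31+1-9=23
Step 8: prey: 2+1-1=2; pred: 23+0-6=17
Step 9: prey: 2+1-1=2; pred: 17+0-5=12
Step 10: prey: 2+1-0=3; pred: 12+0-3=9
Step 11: prey: 3+1-1=3; pred: 9+0-2=7
Max prey = 74 at step 2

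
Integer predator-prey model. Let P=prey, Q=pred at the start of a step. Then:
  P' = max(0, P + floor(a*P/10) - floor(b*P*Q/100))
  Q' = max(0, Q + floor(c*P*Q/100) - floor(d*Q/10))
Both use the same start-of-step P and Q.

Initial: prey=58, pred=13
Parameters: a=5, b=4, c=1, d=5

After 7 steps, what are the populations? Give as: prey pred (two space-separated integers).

Step 1: prey: 58+29-30=57; pred: 13+7-6=14
Step 2: prey: 57+28-31=54; pred: 14+7-7=14
Step 3: prey: 54+27-30=51; pred: 14+7-7=14
Step 4: prey: 51+25-28=48; pred: 14+7-7=14
Step 5: prey: 48+24-26=46; pred: 14+6-7=13
Step 6: prey: 46+23-23=46; pred: 13+5-6=12
Step 7: prey: 46+23-22=47; pred: 12+5-6=11

Answer: 47 11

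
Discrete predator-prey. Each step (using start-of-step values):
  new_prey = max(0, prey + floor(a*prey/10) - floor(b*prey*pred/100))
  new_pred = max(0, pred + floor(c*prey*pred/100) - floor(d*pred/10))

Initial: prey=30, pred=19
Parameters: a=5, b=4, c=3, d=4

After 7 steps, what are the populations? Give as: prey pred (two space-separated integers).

Answer: 0 5

Derivation:
Step 1: prey: 30+15-22=23; pred: 19+17-7=29
Step 2: prey: 23+11-26=8; pred: 29+20-11=38
Step 3: prey: 8+4-12=0; pred: 38+9-15=32
Step 4: prey: 0+0-0=0; pred: 32+0-12=20
Step 5: prey: 0+0-0=0; pred: 20+0-8=12
Step 6: prey: 0+0-0=0; pred: 12+0-4=8
Step 7: prey: 0+0-0=0; pred: 8+0-3=5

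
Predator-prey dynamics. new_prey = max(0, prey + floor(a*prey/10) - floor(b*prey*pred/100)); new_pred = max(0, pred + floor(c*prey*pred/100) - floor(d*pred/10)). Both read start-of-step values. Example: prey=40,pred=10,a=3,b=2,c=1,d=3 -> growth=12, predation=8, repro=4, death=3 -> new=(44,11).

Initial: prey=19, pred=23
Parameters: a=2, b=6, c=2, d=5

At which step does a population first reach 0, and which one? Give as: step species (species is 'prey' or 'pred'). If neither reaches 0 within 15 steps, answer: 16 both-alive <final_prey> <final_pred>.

Answer: 1 prey

Derivation:
Step 1: prey: 19+3-26=0; pred: 23+8-11=20
First extinction: prey at step 1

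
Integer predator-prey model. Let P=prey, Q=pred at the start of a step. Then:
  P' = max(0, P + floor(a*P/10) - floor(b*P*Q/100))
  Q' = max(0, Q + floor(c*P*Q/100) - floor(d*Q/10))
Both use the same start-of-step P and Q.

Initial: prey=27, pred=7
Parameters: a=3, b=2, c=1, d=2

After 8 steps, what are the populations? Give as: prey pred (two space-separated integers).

Step 1: prey: 27+8-3=32; pred: 7+1-1=7
Step 2: prey: 32+9-4=37; pred: 7+2-1=8
Step 3: prey: 37+11-5=43; pred: 8+2-1=9
Step 4: prey: 43+12-7=48; pred: 9+3-1=11
Step 5: prey: 48+14-10=52; pred: 11+5-2=14
Step 6: prey: 52+15-14=53; pred: 14+7-2=19
Step 7: prey: 53+15-20=48; pred: 19+10-3=26
Step 8: prey: 48+14-24=38; pred: 26+12-5=33

Answer: 38 33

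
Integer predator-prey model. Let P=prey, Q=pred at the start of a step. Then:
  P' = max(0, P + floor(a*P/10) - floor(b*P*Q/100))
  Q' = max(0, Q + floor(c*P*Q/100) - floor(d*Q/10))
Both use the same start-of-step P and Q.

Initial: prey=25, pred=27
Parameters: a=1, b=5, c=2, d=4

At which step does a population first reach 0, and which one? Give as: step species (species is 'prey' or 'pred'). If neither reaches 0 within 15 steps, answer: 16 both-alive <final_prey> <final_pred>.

Answer: 1 prey

Derivation:
Step 1: prey: 25+2-33=0; pred: 27+13-10=30
First extinction: prey at step 1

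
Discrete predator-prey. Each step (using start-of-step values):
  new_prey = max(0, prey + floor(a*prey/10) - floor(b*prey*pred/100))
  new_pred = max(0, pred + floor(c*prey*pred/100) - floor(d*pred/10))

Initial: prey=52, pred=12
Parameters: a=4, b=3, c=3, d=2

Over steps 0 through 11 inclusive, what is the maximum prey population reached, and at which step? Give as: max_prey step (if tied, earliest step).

Answer: 54 1

Derivation:
Step 1: prey: 52+20-18=54; pred: 12+18-2=28
Step 2: prey: 54+21-45=30; pred: 28+45-5=68
Step 3: prey: 30+12-61=0; pred: 68+61-13=116
Step 4: prey: 0+0-0=0; pred: 116+0-23=93
Step 5: prey: 0+0-0=0; pred: 93+0-18=75
Step 6: prey: 0+0-0=0; pred: 75+0-15=60
Step 7: prey: 0+0-0=0; pred: 60+0-12=48
Step 8: prey: 0+0-0=0; pred: 48+0-9=39
Step 9: prey: 0+0-0=0; pred: 39+0-7=32
Step 10: prey: 0+0-0=0; pred: 32+0-6=26
Step 11: prey: 0+0-0=0; pred: 26+0-5=21
Max prey = 54 at step 1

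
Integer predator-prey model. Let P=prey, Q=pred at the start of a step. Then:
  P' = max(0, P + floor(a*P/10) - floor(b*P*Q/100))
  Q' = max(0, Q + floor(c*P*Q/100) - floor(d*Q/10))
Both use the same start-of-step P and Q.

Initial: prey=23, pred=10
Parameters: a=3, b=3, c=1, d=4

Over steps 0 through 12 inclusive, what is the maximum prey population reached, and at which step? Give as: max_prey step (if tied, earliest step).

Step 1: prey: 23+6-6=23; pred: 10+2-4=8
Step 2: prey: 23+6-5=24; pred: 8+1-3=6
Step 3: prey: 24+7-4=27; pred: 6+1-2=5
Step 4: prey: 27+8-4=31; pred: 5+1-2=4
Step 5: prey: 31+9-3=37; pred: 4+1-1=4
Step 6: prey: 37+11-4=44; pred: 4+1-1=4
Step 7: prey: 44+13-5=52; pred: 4+1-1=4
Step 8: prey: 52+15-6=61; pred: 4+2-1=5
Step 9: prey: 61+18-9=70; pred: 5+3-2=6
Step 10: prey: 70+21-12=79; pred: 6+4-2=8
Step 11: prey: 79+23-18=84; pred: 8+6-3=11
Step 12: prey: 84+25-27=82; pred: 11+9-4=16
Max prey = 84 at step 11

Answer: 84 11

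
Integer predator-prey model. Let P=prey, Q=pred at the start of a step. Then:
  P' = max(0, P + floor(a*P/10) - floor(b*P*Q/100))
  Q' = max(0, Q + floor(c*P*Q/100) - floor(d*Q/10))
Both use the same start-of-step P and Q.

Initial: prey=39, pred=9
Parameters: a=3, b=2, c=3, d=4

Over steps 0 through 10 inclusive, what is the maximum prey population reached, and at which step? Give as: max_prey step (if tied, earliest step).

Step 1: prey: 39+11-7=43; pred: 9+10-3=16
Step 2: prey: 43+12-13=42; pred: 16+20-6=30
Step 3: prey: 42+12-25=29; pred: 30+37-12=55
Step 4: prey: 29+8-31=6; pred: 55+47-22=80
Step 5: prey: 6+1-9=0; pred: 80+14-32=62
Step 6: prey: 0+0-0=0; pred: 62+0-24=38
Step 7: prey: 0+0-0=0; pred: 38+0-15=23
Step 8: prey: 0+0-0=0; pred: 23+0-9=14
Step 9: prey: 0+0-0=0; pred: 14+0-5=9
Step 10: prey: 0+0-0=0; pred: 9+0-3=6
Max prey = 43 at step 1

Answer: 43 1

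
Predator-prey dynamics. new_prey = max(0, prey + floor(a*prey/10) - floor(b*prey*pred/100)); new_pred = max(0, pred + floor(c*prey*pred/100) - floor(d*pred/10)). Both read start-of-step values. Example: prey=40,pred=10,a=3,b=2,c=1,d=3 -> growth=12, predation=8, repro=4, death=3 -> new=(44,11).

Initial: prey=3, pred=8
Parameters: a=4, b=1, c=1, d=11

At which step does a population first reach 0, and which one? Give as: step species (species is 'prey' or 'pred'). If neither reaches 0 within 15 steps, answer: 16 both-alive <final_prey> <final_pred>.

Step 1: prey: 3+1-0=4; pred: 8+0-8=0
First extinction: pred at step 1

Answer: 1 pred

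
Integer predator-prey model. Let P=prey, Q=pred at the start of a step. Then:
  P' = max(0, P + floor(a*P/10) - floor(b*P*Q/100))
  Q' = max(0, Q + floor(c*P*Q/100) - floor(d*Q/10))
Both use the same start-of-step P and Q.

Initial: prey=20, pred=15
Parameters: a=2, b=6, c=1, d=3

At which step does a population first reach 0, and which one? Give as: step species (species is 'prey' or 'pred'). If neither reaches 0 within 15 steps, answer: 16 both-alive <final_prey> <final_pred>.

Step 1: prey: 20+4-18=6; pred: 15+3-4=14
Step 2: prey: 6+1-5=2; pred: 14+0-4=10
Step 3: prey: 2+0-1=1; pred: 10+0-3=7
Step 4: prey: 1+0-0=1; pred: 7+0-2=5
Step 5: prey: 1+0-0=1; pred: 5+0-1=4
Step 6: prey: 1+0-0=1; pred: 4+0-1=3
Step 7: prey: 1+0-0=1; pred: 3+0-0=3
Steps 8-15: state stable at prey=1, pred=3 (no change)
No extinction within 15 steps

Answer: 16 both-alive 1 3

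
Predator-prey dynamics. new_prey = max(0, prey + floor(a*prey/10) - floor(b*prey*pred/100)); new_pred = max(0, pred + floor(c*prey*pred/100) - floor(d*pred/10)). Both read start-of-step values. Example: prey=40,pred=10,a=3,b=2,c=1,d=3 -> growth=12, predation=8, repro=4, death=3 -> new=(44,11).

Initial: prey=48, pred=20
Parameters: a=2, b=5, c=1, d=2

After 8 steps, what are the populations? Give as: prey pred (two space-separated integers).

Step 1: prey: 48+9-48=9; pred: 20+9-4=25
Step 2: prey: 9+1-11=0; pred: 25+2-5=22
Step 3: prey: 0+0-0=0; pred: 22+0-4=18
Step 4: prey: 0+0-0=0; pred: 18+0-3=15
Step 5: prey: 0+0-0=0; pred: 15+0-3=12
Step 6: prey: 0+0-0=0; pred: 12+0-2=10
Step 7: prey: 0+0-0=0; pred: 10+0-2=8
Step 8: prey: 0+0-0=0; pred: 8+0-1=7

Answer: 0 7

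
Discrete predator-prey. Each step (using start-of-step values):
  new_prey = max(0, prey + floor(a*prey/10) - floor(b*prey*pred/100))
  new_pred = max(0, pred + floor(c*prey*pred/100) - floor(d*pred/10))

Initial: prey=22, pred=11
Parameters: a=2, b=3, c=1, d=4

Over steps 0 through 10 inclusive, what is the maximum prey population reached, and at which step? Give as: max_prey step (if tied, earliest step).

Answer: 35 10

Derivation:
Step 1: prey: 22+4-7=19; pred: 11+2-4=9
Step 2: prey: 19+3-5=17; pred: 9+1-3=7
Step 3: prey: 17+3-3=17; pred: 7+1-2=6
Step 4: prey: 17+3-3=17; pred: 6+1-2=5
Step 5: prey: 17+3-2=18; pred: 5+0-2=3
Step 6: prey: 18+3-1=20; pred: 3+0-1=2
Step 7: prey: 20+4-1=23; pred: 2+0-0=2
Step 8: prey: 23+4-1=26; pred: 2+0-0=2
Step 9: prey: 26+5-1=30; pred: 2+0-0=2
Step 10: prey: 30+6-1=35; pred: 2+0-0=2
Max prey = 35 at step 10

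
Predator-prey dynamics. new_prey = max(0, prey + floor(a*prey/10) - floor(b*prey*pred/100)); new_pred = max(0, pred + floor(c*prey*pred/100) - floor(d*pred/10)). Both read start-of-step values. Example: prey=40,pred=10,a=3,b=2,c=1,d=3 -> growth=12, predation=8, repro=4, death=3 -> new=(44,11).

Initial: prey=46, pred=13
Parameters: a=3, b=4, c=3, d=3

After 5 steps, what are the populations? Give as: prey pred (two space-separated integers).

Answer: 0 23

Derivation:
Step 1: prey: 46+13-23=36; pred: 13+17-3=27
Step 2: prey: 36+10-38=8; pred: 27+29-8=48
Step 3: prey: 8+2-15=0; pred: 48+11-14=45
Step 4: prey: 0+0-0=0; pred: 45+0-13=32
Step 5: prey: 0+0-0=0; pred: 32+0-9=23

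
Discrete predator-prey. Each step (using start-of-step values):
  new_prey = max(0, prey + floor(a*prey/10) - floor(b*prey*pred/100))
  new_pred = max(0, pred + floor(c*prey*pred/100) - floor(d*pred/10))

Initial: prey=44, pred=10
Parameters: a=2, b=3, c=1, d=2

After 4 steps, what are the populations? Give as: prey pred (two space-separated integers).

Answer: 18 17

Derivation:
Step 1: prey: 44+8-13=39; pred: 10+4-2=12
Step 2: prey: 39+7-14=32; pred: 12+4-2=14
Step 3: prey: 32+6-13=25; pred: 14+4-2=16
Step 4: prey: 25+5-12=18; pred: 16+4-3=17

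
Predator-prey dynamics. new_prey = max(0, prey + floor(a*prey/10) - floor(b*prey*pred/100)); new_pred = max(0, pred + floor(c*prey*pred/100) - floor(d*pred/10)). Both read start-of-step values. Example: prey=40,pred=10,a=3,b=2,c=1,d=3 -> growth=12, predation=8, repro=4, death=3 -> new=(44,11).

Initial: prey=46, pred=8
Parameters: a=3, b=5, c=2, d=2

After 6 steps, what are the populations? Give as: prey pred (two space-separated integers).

Answer: 0 17

Derivation:
Step 1: prey: 46+13-18=41; pred: 8+7-1=14
Step 2: prey: 41+12-28=25; pred: 14+11-2=23
Step 3: prey: 25+7-28=4; pred: 23+11-4=30
Step 4: prey: 4+1-6=0; pred: 30+2-6=26
Step 5: prey: 0+0-0=0; pred: 26+0-5=21
Step 6: prey: 0+0-0=0; pred: 21+0-4=17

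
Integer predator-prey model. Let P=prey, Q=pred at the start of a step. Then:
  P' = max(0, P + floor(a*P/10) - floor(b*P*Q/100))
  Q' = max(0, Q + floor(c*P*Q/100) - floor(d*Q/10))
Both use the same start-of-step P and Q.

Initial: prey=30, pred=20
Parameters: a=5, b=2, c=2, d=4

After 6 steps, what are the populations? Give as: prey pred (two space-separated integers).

Answer: 7 42

Derivation:
Step 1: prey: 30+15-12=33; pred: 20+12-8=24
Step 2: prey: 33+16-15=34; pred: 24+15-9=30
Step 3: prey: 34+17-20=31; pred: 30+20-12=38
Step 4: prey: 31+15-23=23; pred: 38+23-15=46
Step 5: prey: 23+11-21=13; pred: 46+21-18=49
Step 6: prey: 13+6-12=7; pred: 49+12-19=42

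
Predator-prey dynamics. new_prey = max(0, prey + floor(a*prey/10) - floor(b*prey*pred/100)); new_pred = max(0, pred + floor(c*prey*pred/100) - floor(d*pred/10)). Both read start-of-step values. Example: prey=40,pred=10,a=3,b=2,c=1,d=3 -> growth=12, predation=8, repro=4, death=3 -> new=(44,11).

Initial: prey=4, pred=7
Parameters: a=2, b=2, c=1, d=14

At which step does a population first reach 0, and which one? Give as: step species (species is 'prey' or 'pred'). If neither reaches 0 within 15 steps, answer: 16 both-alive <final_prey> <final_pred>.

Answer: 1 pred

Derivation:
Step 1: prey: 4+0-0=4; pred: 7+0-9=0
First extinction: pred at step 1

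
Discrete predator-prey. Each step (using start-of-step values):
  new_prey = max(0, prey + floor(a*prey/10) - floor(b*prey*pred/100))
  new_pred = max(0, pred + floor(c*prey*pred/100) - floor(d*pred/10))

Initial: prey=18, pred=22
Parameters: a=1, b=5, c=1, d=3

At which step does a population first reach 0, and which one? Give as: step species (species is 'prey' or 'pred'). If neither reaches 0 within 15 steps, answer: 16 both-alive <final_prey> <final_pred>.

Answer: 1 prey

Derivation:
Step 1: prey: 18+1-19=0; pred: 22+3-6=19
First extinction: prey at step 1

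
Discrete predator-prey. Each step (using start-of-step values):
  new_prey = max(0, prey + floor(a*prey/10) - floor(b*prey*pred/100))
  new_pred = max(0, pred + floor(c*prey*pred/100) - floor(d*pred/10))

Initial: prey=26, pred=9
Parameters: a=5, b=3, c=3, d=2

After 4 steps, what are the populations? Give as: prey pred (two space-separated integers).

Answer: 2 73

Derivation:
Step 1: prey: 26+13-7=32; pred: 9+7-1=15
Step 2: prey: 32+16-14=34; pred: 15+14-3=26
Step 3: prey: 34+17-26=25; pred: 26+26-5=47
Step 4: prey: 25+12-35=2; pred: 47+35-9=73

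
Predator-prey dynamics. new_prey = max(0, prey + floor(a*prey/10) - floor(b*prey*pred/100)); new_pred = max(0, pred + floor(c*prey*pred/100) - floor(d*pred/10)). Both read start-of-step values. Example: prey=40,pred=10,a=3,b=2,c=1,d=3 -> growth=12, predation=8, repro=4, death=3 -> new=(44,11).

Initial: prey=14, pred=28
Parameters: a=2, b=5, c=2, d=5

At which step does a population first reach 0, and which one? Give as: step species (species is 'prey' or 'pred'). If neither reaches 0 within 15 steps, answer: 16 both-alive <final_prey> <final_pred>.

Answer: 1 prey

Derivation:
Step 1: prey: 14+2-19=0; pred: 28+7-14=21
First extinction: prey at step 1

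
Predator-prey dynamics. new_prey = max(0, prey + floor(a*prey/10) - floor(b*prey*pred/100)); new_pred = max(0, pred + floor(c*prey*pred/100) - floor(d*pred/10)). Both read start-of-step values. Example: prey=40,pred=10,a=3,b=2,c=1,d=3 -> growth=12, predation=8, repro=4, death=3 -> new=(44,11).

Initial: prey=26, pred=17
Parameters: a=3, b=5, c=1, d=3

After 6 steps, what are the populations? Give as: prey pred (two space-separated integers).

Answer: 2 4

Derivation:
Step 1: prey: 26+7-22=11; pred: 17+4-5=16
Step 2: prey: 11+3-8=6; pred: 16+1-4=13
Step 3: prey: 6+1-3=4; pred: 13+0-3=10
Step 4: prey: 4+1-2=3; pred: 10+0-3=7
Step 5: prey: 3+0-1=2; pred: 7+0-2=5
Step 6: prey: 2+0-0=2; pred: 5+0-1=4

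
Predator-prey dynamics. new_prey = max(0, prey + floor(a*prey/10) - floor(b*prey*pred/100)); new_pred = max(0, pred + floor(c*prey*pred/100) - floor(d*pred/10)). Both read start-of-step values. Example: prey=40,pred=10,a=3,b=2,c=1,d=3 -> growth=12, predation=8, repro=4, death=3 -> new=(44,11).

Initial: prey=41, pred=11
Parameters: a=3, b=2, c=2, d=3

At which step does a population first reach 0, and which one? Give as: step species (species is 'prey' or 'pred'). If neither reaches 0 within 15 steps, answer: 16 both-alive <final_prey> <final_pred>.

Answer: 6 prey

Derivation:
Step 1: prey: 41+12-9=44; pred: 11+9-3=17
Step 2: prey: 44+13-14=43; pred: 17+14-5=26
Step 3: prey: 43+12-22=33; pred: 26+22-7=41
Step 4: prey: 33+9-27=15; pred: 41+27-12=56
Step 5: prey: 15+4-16=3; pred: 56+16-16=56
Step 6: prey: 3+0-3=0; pred: 56+3-16=43
First extinction: prey at step 6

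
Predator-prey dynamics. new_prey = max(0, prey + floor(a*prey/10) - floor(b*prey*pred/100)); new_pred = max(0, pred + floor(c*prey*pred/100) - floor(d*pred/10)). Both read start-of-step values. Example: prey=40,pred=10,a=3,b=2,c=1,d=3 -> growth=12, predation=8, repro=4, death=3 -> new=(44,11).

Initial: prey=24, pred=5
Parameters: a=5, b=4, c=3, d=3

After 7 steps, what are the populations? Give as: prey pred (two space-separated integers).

Answer: 0 33

Derivation:
Step 1: prey: 24+12-4=32; pred: 5+3-1=7
Step 2: prey: 32+16-8=40; pred: 7+6-2=11
Step 3: prey: 40+20-17=43; pred: 11+13-3=21
Step 4: prey: 43+21-36=28; pred: 21+27-6=42
Step 5: prey: 28+14-47=0; pred: 42+35-12=65
Step 6: prey: 0+0-0=0; pred: 65+0-19=46
Step 7: prey: 0+0-0=0; pred: 46+0-13=33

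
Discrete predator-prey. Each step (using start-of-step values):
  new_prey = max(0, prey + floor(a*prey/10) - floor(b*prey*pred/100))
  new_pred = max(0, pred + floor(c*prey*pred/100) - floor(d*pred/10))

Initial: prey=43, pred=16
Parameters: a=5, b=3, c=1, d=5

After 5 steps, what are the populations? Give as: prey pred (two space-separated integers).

Answer: 65 15

Derivation:
Step 1: prey: 43+21-20=44; pred: 16+6-8=14
Step 2: prey: 44+22-18=48; pred: 14+6-7=13
Step 3: prey: 48+24-18=54; pred: 13+6-6=13
Step 4: prey: 54+27-21=60; pred: 13+7-6=14
Step 5: prey: 60+30-25=65; pred: 14+8-7=15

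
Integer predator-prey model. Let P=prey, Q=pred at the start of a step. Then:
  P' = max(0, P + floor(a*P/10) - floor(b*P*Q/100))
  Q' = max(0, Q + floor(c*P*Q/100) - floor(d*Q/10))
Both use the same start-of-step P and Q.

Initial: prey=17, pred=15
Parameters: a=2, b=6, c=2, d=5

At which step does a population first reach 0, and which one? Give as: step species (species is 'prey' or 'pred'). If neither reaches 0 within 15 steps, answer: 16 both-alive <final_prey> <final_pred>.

Step 1: prey: 17+3-15=5; pred: 15+5-7=13
Step 2: prey: 5+1-3=3; pred: 13+1-6=8
Step 3: prey: 3+0-1=2; pred: 8+0-4=4
Step 4: prey: 2+0-0=2; pred: 4+0-2=2
Step 5: prey: 2+0-0=2; pred: 2+0-1=1
Step 6: prey: 2+0-0=2; pred: 1+0-0=1
Steps 7-15: state stable at prey=2, pred=1 (no change)
No extinction within 15 steps

Answer: 16 both-alive 2 1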